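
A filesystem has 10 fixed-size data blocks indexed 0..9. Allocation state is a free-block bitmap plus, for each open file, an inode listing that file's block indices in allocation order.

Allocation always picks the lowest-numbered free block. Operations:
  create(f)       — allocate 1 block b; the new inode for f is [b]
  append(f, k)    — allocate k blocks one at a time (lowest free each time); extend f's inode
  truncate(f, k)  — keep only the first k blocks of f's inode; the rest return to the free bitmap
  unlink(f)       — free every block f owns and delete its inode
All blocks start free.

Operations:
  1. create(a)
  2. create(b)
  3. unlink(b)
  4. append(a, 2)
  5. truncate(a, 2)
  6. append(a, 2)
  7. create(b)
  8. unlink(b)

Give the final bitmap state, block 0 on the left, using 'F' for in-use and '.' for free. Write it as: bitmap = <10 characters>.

bitmap = FFFF......

  1. create(a)  ⇒  F.........  {a→[0]}
  2. create(b)  ⇒  FF........  {a→[0]; b→[1]}
  3. unlink(b)  ⇒  F.........  {a→[0]}
  4. append(a, 2)  ⇒  FFF.......  {a→[0, 1, 2]}
  5. truncate(a, 2)  ⇒  FF........  {a→[0, 1]}
  6. append(a, 2)  ⇒  FFFF......  {a→[0, 1, 2, 3]}
  7. create(b)  ⇒  FFFFF.....  {a→[0, 1, 2, 3]; b→[4]}
  8. unlink(b)  ⇒  FFFF......  {a→[0, 1, 2, 3]}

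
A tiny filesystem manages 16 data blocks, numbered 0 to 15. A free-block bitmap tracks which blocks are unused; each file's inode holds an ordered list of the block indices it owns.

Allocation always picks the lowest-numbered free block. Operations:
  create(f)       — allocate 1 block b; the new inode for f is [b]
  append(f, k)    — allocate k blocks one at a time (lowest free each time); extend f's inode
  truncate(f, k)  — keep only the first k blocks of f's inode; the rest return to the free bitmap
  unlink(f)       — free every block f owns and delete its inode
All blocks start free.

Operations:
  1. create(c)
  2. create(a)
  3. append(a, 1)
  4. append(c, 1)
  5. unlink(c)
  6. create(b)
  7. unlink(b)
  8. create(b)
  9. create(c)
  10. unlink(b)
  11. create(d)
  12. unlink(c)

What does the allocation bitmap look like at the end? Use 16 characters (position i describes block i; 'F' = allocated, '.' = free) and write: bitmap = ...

bitmap = FFF.............

create(c): bitmap=F............... | c=[0]
create(a): bitmap=FF.............. | a=[1] c=[0]
append(a, 1): bitmap=FFF............. | a=[1, 2] c=[0]
append(c, 1): bitmap=FFFF............ | a=[1, 2] c=[0, 3]
unlink(c): bitmap=.FF............. | a=[1, 2]
create(b): bitmap=FFF............. | a=[1, 2] b=[0]
unlink(b): bitmap=.FF............. | a=[1, 2]
create(b): bitmap=FFF............. | a=[1, 2] b=[0]
create(c): bitmap=FFFF............ | a=[1, 2] b=[0] c=[3]
unlink(b): bitmap=.FFF............ | a=[1, 2] c=[3]
create(d): bitmap=FFFF............ | a=[1, 2] c=[3] d=[0]
unlink(c): bitmap=FFF............. | a=[1, 2] d=[0]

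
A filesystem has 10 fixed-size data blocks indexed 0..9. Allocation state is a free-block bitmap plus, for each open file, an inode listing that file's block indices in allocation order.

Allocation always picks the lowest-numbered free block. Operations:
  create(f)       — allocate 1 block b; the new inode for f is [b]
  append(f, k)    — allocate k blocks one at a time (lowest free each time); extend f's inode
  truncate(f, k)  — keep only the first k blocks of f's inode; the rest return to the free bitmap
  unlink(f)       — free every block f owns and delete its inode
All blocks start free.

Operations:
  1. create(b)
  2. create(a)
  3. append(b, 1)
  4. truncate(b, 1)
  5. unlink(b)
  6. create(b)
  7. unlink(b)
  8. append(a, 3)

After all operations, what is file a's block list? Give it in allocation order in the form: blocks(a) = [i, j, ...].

blocks(a) = [1, 0, 2, 3]

after create(b) → b:[0]  free=[F.........]
after create(a) → a:[1], b:[0]  free=[FF........]
after append(b, 1) → a:[1], b:[0, 2]  free=[FFF.......]
after truncate(b, 1) → a:[1], b:[0]  free=[FF........]
after unlink(b) → a:[1]  free=[.F........]
after create(b) → a:[1], b:[0]  free=[FF........]
after unlink(b) → a:[1]  free=[.F........]
after append(a, 3) → a:[1, 0, 2, 3]  free=[FFFF......]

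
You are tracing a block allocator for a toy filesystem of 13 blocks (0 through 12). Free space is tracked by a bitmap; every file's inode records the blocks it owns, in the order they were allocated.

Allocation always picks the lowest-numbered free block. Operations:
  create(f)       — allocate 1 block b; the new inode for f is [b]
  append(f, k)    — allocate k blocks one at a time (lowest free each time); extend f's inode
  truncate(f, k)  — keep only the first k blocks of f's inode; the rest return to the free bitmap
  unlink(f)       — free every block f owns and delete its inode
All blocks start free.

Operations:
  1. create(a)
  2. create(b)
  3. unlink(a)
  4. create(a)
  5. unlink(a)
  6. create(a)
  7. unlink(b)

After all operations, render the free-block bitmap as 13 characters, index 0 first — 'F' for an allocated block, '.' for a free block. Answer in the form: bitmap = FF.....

bitmap = F............

  1. create(a)  ⇒  F............  {a→[0]}
  2. create(b)  ⇒  FF...........  {a→[0]; b→[1]}
  3. unlink(a)  ⇒  .F...........  {b→[1]}
  4. create(a)  ⇒  FF...........  {a→[0]; b→[1]}
  5. unlink(a)  ⇒  .F...........  {b→[1]}
  6. create(a)  ⇒  FF...........  {a→[0]; b→[1]}
  7. unlink(b)  ⇒  F............  {a→[0]}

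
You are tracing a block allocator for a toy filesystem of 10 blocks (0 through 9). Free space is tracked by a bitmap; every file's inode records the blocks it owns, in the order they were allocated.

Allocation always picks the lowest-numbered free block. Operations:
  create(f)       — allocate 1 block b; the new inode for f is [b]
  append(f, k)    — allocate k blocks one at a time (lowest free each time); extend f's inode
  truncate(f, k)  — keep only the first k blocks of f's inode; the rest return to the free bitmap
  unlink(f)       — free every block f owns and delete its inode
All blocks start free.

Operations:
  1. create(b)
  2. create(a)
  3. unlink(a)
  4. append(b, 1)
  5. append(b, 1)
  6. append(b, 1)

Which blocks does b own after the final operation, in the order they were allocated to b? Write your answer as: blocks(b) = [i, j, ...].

blocks(b) = [0, 1, 2, 3]

  1. create(b)  ⇒  F.........  {b→[0]}
  2. create(a)  ⇒  FF........  {a→[1]; b→[0]}
  3. unlink(a)  ⇒  F.........  {b→[0]}
  4. append(b, 1)  ⇒  FF........  {b→[0, 1]}
  5. append(b, 1)  ⇒  FFF.......  {b→[0, 1, 2]}
  6. append(b, 1)  ⇒  FFFF......  {b→[0, 1, 2, 3]}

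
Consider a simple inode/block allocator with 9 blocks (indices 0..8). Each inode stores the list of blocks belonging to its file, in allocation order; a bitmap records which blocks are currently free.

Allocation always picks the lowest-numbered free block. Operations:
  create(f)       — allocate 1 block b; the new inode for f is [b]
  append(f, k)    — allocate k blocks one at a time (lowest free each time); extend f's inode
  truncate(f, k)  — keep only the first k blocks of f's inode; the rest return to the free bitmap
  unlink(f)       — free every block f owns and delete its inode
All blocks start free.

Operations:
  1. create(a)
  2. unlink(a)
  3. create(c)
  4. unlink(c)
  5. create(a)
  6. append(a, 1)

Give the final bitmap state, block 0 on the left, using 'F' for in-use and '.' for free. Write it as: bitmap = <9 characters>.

  1. create(a)  ⇒  F........  {a→[0]}
  2. unlink(a)  ⇒  .........  {}
  3. create(c)  ⇒  F........  {c→[0]}
  4. unlink(c)  ⇒  .........  {}
  5. create(a)  ⇒  F........  {a→[0]}
  6. append(a, 1)  ⇒  FF.......  {a→[0, 1]}

bitmap = FF.......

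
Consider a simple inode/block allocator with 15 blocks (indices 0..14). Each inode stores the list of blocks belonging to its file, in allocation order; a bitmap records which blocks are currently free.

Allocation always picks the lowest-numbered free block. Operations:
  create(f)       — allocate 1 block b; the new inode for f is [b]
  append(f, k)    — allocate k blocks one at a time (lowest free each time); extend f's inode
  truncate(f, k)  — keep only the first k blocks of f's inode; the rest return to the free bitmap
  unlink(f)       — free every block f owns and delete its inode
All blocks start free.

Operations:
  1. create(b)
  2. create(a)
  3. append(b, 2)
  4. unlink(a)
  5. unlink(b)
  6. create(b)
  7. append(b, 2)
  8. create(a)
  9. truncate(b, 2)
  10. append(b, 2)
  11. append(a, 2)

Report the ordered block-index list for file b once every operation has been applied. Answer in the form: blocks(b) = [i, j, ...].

create(b): bitmap=F.............. | b=[0]
create(a): bitmap=FF............. | a=[1] b=[0]
append(b, 2): bitmap=FFFF........... | a=[1] b=[0, 2, 3]
unlink(a): bitmap=F.FF........... | b=[0, 2, 3]
unlink(b): bitmap=............... | 
create(b): bitmap=F.............. | b=[0]
append(b, 2): bitmap=FFF............ | b=[0, 1, 2]
create(a): bitmap=FFFF........... | a=[3] b=[0, 1, 2]
truncate(b, 2): bitmap=FF.F........... | a=[3] b=[0, 1]
append(b, 2): bitmap=FFFFF.......... | a=[3] b=[0, 1, 2, 4]
append(a, 2): bitmap=FFFFFFF........ | a=[3, 5, 6] b=[0, 1, 2, 4]

blocks(b) = [0, 1, 2, 4]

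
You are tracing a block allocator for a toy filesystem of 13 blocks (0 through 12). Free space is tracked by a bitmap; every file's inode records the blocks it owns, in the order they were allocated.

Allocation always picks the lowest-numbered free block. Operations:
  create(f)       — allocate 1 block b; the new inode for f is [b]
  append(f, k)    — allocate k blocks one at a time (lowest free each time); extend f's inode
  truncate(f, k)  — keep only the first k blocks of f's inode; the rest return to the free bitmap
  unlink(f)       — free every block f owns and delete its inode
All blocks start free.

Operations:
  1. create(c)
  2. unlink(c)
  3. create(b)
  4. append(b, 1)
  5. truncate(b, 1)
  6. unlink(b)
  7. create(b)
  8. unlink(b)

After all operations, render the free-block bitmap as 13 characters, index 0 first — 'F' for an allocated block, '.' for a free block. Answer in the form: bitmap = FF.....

after create(c) → c:[0]  free=[F............]
after unlink(c) →   free=[.............]
after create(b) → b:[0]  free=[F............]
after append(b, 1) → b:[0, 1]  free=[FF...........]
after truncate(b, 1) → b:[0]  free=[F............]
after unlink(b) →   free=[.............]
after create(b) → b:[0]  free=[F............]
after unlink(b) →   free=[.............]

bitmap = .............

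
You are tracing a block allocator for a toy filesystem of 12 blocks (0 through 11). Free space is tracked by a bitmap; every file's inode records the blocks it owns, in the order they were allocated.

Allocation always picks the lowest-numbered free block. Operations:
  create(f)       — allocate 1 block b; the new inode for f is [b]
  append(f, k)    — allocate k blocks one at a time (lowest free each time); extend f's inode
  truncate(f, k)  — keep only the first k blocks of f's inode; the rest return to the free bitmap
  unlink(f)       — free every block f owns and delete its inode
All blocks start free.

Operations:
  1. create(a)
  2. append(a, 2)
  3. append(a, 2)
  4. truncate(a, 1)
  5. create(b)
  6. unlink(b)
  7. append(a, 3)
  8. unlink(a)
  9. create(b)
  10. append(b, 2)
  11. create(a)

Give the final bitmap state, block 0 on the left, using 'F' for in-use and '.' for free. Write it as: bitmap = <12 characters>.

create(a): bitmap=F........... | a=[0]
append(a, 2): bitmap=FFF......... | a=[0, 1, 2]
append(a, 2): bitmap=FFFFF....... | a=[0, 1, 2, 3, 4]
truncate(a, 1): bitmap=F........... | a=[0]
create(b): bitmap=FF.......... | a=[0] b=[1]
unlink(b): bitmap=F........... | a=[0]
append(a, 3): bitmap=FFFF........ | a=[0, 1, 2, 3]
unlink(a): bitmap=............ | 
create(b): bitmap=F........... | b=[0]
append(b, 2): bitmap=FFF......... | b=[0, 1, 2]
create(a): bitmap=FFFF........ | a=[3] b=[0, 1, 2]

bitmap = FFFF........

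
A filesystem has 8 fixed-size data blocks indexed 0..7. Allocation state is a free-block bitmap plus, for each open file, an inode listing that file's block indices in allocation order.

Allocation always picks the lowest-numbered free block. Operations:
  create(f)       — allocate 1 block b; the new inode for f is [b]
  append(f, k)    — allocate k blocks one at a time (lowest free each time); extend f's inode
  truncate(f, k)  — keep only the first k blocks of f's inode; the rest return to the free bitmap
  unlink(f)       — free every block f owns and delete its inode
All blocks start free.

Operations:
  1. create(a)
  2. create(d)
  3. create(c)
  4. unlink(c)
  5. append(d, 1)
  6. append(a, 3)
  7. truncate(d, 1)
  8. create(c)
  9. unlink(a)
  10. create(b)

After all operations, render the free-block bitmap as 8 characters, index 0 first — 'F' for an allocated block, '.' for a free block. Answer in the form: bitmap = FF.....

  1. create(a)  ⇒  F.......  {a→[0]}
  2. create(d)  ⇒  FF......  {a→[0]; d→[1]}
  3. create(c)  ⇒  FFF.....  {a→[0]; c→[2]; d→[1]}
  4. unlink(c)  ⇒  FF......  {a→[0]; d→[1]}
  5. append(d, 1)  ⇒  FFF.....  {a→[0]; d→[1, 2]}
  6. append(a, 3)  ⇒  FFFFFF..  {a→[0, 3, 4, 5]; d→[1, 2]}
  7. truncate(d, 1)  ⇒  FF.FFF..  {a→[0, 3, 4, 5]; d→[1]}
  8. create(c)  ⇒  FFFFFF..  {a→[0, 3, 4, 5]; c→[2]; d→[1]}
  9. unlink(a)  ⇒  .FF.....  {c→[2]; d→[1]}
  10. create(b)  ⇒  FFF.....  {b→[0]; c→[2]; d→[1]}

bitmap = FFF.....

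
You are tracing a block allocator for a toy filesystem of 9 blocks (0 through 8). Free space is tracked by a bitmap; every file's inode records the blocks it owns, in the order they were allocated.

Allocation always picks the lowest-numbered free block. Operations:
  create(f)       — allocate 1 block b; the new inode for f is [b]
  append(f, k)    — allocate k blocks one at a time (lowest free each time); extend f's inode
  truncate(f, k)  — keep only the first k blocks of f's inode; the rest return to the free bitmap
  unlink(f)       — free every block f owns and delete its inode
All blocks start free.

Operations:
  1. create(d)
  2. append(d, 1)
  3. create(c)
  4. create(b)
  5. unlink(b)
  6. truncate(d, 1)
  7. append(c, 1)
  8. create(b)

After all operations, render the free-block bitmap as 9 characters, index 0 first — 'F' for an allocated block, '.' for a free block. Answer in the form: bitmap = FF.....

[1] create(d) — d=0 (map F........)
[2] append(d, 1) — d=0,1 (map FF.......)
[3] create(c) — c=2 d=0,1 (map FFF......)
[4] create(b) — b=3 c=2 d=0,1 (map FFFF.....)
[5] unlink(b) — c=2 d=0,1 (map FFF......)
[6] truncate(d, 1) — c=2 d=0 (map F.F......)
[7] append(c, 1) — c=2,1 d=0 (map FFF......)
[8] create(b) — b=3 c=2,1 d=0 (map FFFF.....)

bitmap = FFFF.....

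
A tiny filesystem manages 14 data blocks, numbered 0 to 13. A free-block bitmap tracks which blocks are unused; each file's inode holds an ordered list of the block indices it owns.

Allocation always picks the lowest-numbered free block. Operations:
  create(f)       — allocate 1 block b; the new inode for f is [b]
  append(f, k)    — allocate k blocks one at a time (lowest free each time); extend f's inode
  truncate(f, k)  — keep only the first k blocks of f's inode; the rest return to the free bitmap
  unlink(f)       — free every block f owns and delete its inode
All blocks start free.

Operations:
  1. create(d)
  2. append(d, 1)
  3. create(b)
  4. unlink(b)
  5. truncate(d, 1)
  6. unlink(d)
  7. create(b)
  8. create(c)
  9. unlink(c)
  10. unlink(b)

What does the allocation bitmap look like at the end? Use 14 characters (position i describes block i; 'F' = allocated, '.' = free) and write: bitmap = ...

[1] create(d) — d=0 (map F.............)
[2] append(d, 1) — d=0,1 (map FF............)
[3] create(b) — b=2 d=0,1 (map FFF...........)
[4] unlink(b) — d=0,1 (map FF............)
[5] truncate(d, 1) — d=0 (map F.............)
[6] unlink(d) —  (map ..............)
[7] create(b) — b=0 (map F.............)
[8] create(c) — b=0 c=1 (map FF............)
[9] unlink(c) — b=0 (map F.............)
[10] unlink(b) —  (map ..............)

bitmap = ..............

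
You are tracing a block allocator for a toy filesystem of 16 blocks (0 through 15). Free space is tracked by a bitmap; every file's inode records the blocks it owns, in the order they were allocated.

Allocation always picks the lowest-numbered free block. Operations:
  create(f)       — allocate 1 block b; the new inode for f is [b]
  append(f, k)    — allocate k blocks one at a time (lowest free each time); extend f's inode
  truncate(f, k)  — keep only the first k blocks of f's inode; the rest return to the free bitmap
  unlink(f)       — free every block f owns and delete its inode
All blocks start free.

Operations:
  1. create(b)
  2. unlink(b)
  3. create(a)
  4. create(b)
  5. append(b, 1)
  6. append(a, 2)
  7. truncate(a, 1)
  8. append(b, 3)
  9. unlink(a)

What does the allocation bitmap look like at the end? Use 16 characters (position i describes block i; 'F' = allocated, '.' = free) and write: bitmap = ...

create(b): bitmap=F............... | b=[0]
unlink(b): bitmap=................ | 
create(a): bitmap=F............... | a=[0]
create(b): bitmap=FF.............. | a=[0] b=[1]
append(b, 1): bitmap=FFF............. | a=[0] b=[1, 2]
append(a, 2): bitmap=FFFFF........... | a=[0, 3, 4] b=[1, 2]
truncate(a, 1): bitmap=FFF............. | a=[0] b=[1, 2]
append(b, 3): bitmap=FFFFFF.......... | a=[0] b=[1, 2, 3, 4, 5]
unlink(a): bitmap=.FFFFF.......... | b=[1, 2, 3, 4, 5]

bitmap = .FFFFF..........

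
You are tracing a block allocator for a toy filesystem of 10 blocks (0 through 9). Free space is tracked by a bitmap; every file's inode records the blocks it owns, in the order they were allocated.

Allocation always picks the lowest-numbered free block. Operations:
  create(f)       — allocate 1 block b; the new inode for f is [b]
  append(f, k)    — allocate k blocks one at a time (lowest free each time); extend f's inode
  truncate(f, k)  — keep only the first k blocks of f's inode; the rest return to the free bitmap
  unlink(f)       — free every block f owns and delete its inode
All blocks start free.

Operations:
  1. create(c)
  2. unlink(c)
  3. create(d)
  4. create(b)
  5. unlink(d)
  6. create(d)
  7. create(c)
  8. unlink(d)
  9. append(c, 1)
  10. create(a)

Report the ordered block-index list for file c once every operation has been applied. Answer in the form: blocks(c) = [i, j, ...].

blocks(c) = [2, 0]

[1] create(c) — c=0 (map F.........)
[2] unlink(c) —  (map ..........)
[3] create(d) — d=0 (map F.........)
[4] create(b) — b=1 d=0 (map FF........)
[5] unlink(d) — b=1 (map .F........)
[6] create(d) — b=1 d=0 (map FF........)
[7] create(c) — b=1 c=2 d=0 (map FFF.......)
[8] unlink(d) — b=1 c=2 (map .FF.......)
[9] append(c, 1) — b=1 c=2,0 (map FFF.......)
[10] create(a) — a=3 b=1 c=2,0 (map FFFF......)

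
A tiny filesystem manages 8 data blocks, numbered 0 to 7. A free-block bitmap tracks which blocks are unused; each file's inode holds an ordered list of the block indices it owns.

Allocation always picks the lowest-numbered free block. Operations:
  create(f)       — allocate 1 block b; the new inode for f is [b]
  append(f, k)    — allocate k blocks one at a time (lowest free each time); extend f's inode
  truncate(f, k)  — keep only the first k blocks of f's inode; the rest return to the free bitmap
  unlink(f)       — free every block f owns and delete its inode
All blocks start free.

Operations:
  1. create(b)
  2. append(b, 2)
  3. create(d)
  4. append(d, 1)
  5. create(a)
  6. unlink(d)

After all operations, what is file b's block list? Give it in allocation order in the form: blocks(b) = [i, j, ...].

blocks(b) = [0, 1, 2]

[1] create(b) — b=0 (map F.......)
[2] append(b, 2) — b=0,1,2 (map FFF.....)
[3] create(d) — b=0,1,2 d=3 (map FFFF....)
[4] append(d, 1) — b=0,1,2 d=3,4 (map FFFFF...)
[5] create(a) — a=5 b=0,1,2 d=3,4 (map FFFFFF..)
[6] unlink(d) — a=5 b=0,1,2 (map FFF..F..)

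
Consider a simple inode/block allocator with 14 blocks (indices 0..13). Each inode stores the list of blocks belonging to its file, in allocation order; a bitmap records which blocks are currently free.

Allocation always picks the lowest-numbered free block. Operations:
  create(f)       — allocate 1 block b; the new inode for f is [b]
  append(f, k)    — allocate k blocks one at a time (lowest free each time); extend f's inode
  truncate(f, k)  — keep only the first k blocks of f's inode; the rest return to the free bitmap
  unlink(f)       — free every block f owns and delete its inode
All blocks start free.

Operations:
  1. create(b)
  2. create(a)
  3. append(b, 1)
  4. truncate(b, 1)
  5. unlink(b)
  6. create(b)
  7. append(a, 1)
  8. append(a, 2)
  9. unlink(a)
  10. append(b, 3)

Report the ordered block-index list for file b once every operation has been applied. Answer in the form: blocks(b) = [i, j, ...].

create(b): bitmap=F............. | b=[0]
create(a): bitmap=FF............ | a=[1] b=[0]
append(b, 1): bitmap=FFF........... | a=[1] b=[0, 2]
truncate(b, 1): bitmap=FF............ | a=[1] b=[0]
unlink(b): bitmap=.F............ | a=[1]
create(b): bitmap=FF............ | a=[1] b=[0]
append(a, 1): bitmap=FFF........... | a=[1, 2] b=[0]
append(a, 2): bitmap=FFFFF......... | a=[1, 2, 3, 4] b=[0]
unlink(a): bitmap=F............. | b=[0]
append(b, 3): bitmap=FFFF.......... | b=[0, 1, 2, 3]

blocks(b) = [0, 1, 2, 3]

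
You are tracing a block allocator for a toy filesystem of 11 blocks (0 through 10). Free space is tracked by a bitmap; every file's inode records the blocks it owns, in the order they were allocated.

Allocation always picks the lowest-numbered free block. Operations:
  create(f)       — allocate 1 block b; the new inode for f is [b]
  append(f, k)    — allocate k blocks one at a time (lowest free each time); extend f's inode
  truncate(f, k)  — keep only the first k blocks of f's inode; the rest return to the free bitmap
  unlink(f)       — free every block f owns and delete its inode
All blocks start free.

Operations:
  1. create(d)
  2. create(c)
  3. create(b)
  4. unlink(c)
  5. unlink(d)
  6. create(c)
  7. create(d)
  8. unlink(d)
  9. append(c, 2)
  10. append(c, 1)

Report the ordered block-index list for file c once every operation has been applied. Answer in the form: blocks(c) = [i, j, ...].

  1. create(d)  ⇒  F..........  {d→[0]}
  2. create(c)  ⇒  FF.........  {c→[1]; d→[0]}
  3. create(b)  ⇒  FFF........  {b→[2]; c→[1]; d→[0]}
  4. unlink(c)  ⇒  F.F........  {b→[2]; d→[0]}
  5. unlink(d)  ⇒  ..F........  {b→[2]}
  6. create(c)  ⇒  F.F........  {b→[2]; c→[0]}
  7. create(d)  ⇒  FFF........  {b→[2]; c→[0]; d→[1]}
  8. unlink(d)  ⇒  F.F........  {b→[2]; c→[0]}
  9. append(c, 2)  ⇒  FFFF.......  {b→[2]; c→[0, 1, 3]}
  10. append(c, 1)  ⇒  FFFFF......  {b→[2]; c→[0, 1, 3, 4]}

blocks(c) = [0, 1, 3, 4]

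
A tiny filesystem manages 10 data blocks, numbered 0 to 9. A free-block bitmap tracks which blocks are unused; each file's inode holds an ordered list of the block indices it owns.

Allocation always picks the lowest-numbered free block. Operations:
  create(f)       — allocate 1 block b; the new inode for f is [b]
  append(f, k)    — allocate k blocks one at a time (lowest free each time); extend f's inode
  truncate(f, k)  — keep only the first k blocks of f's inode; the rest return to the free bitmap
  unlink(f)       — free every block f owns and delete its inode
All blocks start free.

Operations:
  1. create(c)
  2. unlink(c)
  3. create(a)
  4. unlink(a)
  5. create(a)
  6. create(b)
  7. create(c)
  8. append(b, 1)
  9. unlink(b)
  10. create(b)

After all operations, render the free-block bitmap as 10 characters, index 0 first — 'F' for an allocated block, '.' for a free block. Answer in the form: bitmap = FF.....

  1. create(c)  ⇒  F.........  {c→[0]}
  2. unlink(c)  ⇒  ..........  {}
  3. create(a)  ⇒  F.........  {a→[0]}
  4. unlink(a)  ⇒  ..........  {}
  5. create(a)  ⇒  F.........  {a→[0]}
  6. create(b)  ⇒  FF........  {a→[0]; b→[1]}
  7. create(c)  ⇒  FFF.......  {a→[0]; b→[1]; c→[2]}
  8. append(b, 1)  ⇒  FFFF......  {a→[0]; b→[1, 3]; c→[2]}
  9. unlink(b)  ⇒  F.F.......  {a→[0]; c→[2]}
  10. create(b)  ⇒  FFF.......  {a→[0]; b→[1]; c→[2]}

bitmap = FFF.......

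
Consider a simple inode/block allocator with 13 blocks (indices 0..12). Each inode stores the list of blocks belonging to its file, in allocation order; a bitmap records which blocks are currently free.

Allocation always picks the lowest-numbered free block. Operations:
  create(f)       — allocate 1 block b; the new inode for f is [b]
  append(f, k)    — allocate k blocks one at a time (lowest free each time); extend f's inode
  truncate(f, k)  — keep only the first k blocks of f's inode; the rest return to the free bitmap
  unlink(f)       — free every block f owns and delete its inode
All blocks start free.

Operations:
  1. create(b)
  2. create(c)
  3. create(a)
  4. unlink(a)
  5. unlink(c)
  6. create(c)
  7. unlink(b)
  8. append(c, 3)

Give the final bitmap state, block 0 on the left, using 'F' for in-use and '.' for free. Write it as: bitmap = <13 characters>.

  1. create(b)  ⇒  F............  {b→[0]}
  2. create(c)  ⇒  FF...........  {b→[0]; c→[1]}
  3. create(a)  ⇒  FFF..........  {a→[2]; b→[0]; c→[1]}
  4. unlink(a)  ⇒  FF...........  {b→[0]; c→[1]}
  5. unlink(c)  ⇒  F............  {b→[0]}
  6. create(c)  ⇒  FF...........  {b→[0]; c→[1]}
  7. unlink(b)  ⇒  .F...........  {c→[1]}
  8. append(c, 3)  ⇒  FFFF.........  {c→[1, 0, 2, 3]}

bitmap = FFFF.........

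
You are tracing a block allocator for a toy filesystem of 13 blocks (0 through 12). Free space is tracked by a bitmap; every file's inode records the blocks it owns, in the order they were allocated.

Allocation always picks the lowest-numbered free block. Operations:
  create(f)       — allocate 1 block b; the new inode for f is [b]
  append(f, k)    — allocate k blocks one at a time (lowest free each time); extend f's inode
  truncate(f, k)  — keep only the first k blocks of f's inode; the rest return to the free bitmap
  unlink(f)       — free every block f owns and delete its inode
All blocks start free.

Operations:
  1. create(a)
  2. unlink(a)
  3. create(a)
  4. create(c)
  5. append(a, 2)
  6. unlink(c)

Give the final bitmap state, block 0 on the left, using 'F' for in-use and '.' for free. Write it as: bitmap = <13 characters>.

bitmap = F.FF.........

after create(a) → a:[0]  free=[F............]
after unlink(a) →   free=[.............]
after create(a) → a:[0]  free=[F............]
after create(c) → a:[0], c:[1]  free=[FF...........]
after append(a, 2) → a:[0, 2, 3], c:[1]  free=[FFFF.........]
after unlink(c) → a:[0, 2, 3]  free=[F.FF.........]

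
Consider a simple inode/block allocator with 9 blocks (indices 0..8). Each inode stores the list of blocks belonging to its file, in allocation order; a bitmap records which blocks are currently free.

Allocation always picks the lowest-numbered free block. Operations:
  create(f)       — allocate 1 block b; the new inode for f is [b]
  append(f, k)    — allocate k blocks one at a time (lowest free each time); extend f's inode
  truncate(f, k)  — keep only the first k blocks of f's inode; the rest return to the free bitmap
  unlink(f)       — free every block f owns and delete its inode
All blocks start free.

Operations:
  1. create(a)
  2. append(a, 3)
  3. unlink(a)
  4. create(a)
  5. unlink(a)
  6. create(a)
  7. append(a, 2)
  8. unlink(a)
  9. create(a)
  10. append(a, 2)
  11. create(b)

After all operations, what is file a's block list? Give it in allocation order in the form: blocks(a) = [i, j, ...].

blocks(a) = [0, 1, 2]

  1. create(a)  ⇒  F........  {a→[0]}
  2. append(a, 3)  ⇒  FFFF.....  {a→[0, 1, 2, 3]}
  3. unlink(a)  ⇒  .........  {}
  4. create(a)  ⇒  F........  {a→[0]}
  5. unlink(a)  ⇒  .........  {}
  6. create(a)  ⇒  F........  {a→[0]}
  7. append(a, 2)  ⇒  FFF......  {a→[0, 1, 2]}
  8. unlink(a)  ⇒  .........  {}
  9. create(a)  ⇒  F........  {a→[0]}
  10. append(a, 2)  ⇒  FFF......  {a→[0, 1, 2]}
  11. create(b)  ⇒  FFFF.....  {a→[0, 1, 2]; b→[3]}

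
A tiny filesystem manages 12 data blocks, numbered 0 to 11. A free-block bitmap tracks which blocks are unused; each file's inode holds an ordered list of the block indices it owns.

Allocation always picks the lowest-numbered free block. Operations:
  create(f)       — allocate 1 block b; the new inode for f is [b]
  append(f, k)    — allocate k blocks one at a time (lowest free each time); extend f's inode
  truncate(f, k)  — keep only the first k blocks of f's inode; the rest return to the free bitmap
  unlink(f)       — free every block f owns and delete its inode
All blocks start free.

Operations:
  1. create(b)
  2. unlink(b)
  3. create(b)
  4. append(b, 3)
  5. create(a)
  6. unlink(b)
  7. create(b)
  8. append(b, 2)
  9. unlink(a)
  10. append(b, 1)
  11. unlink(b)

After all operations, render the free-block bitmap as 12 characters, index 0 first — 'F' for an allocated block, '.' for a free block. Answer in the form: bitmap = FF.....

after create(b) → b:[0]  free=[F...........]
after unlink(b) →   free=[............]
after create(b) → b:[0]  free=[F...........]
after append(b, 3) → b:[0, 1, 2, 3]  free=[FFFF........]
after create(a) → a:[4], b:[0, 1, 2, 3]  free=[FFFFF.......]
after unlink(b) → a:[4]  free=[....F.......]
after create(b) → a:[4], b:[0]  free=[F...F.......]
after append(b, 2) → a:[4], b:[0, 1, 2]  free=[FFF.F.......]
after unlink(a) → b:[0, 1, 2]  free=[FFF.........]
after append(b, 1) → b:[0, 1, 2, 3]  free=[FFFF........]
after unlink(b) →   free=[............]

bitmap = ............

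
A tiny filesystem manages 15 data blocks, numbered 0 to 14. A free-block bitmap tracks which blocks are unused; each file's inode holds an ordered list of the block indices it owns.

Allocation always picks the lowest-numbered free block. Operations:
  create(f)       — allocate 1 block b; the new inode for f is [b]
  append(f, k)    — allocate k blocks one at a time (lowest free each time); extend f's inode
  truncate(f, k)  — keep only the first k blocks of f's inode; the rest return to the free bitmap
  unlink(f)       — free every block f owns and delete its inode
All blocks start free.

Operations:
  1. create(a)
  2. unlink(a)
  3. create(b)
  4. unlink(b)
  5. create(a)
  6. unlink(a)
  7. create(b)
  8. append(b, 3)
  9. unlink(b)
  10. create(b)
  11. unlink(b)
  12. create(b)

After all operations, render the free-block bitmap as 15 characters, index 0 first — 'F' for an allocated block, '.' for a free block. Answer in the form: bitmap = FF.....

bitmap = F..............

[1] create(a) — a=0 (map F..............)
[2] unlink(a) —  (map ...............)
[3] create(b) — b=0 (map F..............)
[4] unlink(b) —  (map ...............)
[5] create(a) — a=0 (map F..............)
[6] unlink(a) —  (map ...............)
[7] create(b) — b=0 (map F..............)
[8] append(b, 3) — b=0,1,2,3 (map FFFF...........)
[9] unlink(b) —  (map ...............)
[10] create(b) — b=0 (map F..............)
[11] unlink(b) —  (map ...............)
[12] create(b) — b=0 (map F..............)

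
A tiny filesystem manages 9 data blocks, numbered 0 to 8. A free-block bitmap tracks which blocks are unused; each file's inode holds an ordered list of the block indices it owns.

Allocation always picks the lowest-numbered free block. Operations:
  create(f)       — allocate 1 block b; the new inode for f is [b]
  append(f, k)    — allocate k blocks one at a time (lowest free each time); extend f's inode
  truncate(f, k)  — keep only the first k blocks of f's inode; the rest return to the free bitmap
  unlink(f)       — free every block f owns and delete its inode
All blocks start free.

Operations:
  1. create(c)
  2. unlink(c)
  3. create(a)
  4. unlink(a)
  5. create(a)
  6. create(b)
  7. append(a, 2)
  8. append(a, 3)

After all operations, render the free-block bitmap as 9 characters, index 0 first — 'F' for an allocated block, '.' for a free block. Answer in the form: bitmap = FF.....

bitmap = FFFFFFF..

[1] create(c) — c=0 (map F........)
[2] unlink(c) —  (map .........)
[3] create(a) — a=0 (map F........)
[4] unlink(a) —  (map .........)
[5] create(a) — a=0 (map F........)
[6] create(b) — a=0 b=1 (map FF.......)
[7] append(a, 2) — a=0,2,3 b=1 (map FFFF.....)
[8] append(a, 3) — a=0,2,3,4,5,6 b=1 (map FFFFFFF..)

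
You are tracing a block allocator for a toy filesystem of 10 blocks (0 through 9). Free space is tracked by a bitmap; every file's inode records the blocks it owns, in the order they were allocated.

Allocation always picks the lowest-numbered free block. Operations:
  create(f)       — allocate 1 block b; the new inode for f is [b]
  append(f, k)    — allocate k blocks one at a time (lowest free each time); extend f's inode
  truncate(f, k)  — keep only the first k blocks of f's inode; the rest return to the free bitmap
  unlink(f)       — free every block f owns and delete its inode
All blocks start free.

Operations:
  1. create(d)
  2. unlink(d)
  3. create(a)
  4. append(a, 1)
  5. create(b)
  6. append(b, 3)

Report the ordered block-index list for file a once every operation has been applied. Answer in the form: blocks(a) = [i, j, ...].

blocks(a) = [0, 1]

  1. create(d)  ⇒  F.........  {d→[0]}
  2. unlink(d)  ⇒  ..........  {}
  3. create(a)  ⇒  F.........  {a→[0]}
  4. append(a, 1)  ⇒  FF........  {a→[0, 1]}
  5. create(b)  ⇒  FFF.......  {a→[0, 1]; b→[2]}
  6. append(b, 3)  ⇒  FFFFFF....  {a→[0, 1]; b→[2, 3, 4, 5]}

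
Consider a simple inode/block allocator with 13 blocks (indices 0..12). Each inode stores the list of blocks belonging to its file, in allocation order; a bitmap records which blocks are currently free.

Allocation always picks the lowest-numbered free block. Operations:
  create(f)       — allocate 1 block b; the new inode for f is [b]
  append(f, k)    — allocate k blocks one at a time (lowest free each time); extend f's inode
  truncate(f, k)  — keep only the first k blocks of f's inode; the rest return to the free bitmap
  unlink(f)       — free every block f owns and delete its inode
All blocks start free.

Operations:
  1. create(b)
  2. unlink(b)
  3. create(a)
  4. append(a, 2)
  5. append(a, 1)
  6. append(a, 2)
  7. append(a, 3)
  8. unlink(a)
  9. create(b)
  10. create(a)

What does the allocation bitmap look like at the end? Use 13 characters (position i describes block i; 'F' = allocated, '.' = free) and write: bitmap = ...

  1. create(b)  ⇒  F............  {b→[0]}
  2. unlink(b)  ⇒  .............  {}
  3. create(a)  ⇒  F............  {a→[0]}
  4. append(a, 2)  ⇒  FFF..........  {a→[0, 1, 2]}
  5. append(a, 1)  ⇒  FFFF.........  {a→[0, 1, 2, 3]}
  6. append(a, 2)  ⇒  FFFFFF.......  {a→[0, 1, 2, 3, 4, 5]}
  7. append(a, 3)  ⇒  FFFFFFFFF....  {a→[0, 1, 2, 3, 4, 5, 6, 7, 8]}
  8. unlink(a)  ⇒  .............  {}
  9. create(b)  ⇒  F............  {b→[0]}
  10. create(a)  ⇒  FF...........  {a→[1]; b→[0]}

bitmap = FF...........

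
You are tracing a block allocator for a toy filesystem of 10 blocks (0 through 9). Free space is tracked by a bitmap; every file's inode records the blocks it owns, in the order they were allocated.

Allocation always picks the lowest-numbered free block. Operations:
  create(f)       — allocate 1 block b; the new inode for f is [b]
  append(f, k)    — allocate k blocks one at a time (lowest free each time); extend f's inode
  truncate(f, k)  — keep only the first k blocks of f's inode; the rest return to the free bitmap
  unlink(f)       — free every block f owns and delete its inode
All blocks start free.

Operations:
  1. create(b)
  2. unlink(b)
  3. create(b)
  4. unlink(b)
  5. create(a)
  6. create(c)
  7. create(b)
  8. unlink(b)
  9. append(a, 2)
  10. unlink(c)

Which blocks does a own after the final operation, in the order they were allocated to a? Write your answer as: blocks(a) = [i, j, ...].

[1] create(b) — b=0 (map F.........)
[2] unlink(b) —  (map ..........)
[3] create(b) — b=0 (map F.........)
[4] unlink(b) —  (map ..........)
[5] create(a) — a=0 (map F.........)
[6] create(c) — a=0 c=1 (map FF........)
[7] create(b) — a=0 b=2 c=1 (map FFF.......)
[8] unlink(b) — a=0 c=1 (map FF........)
[9] append(a, 2) — a=0,2,3 c=1 (map FFFF......)
[10] unlink(c) — a=0,2,3 (map F.FF......)

blocks(a) = [0, 2, 3]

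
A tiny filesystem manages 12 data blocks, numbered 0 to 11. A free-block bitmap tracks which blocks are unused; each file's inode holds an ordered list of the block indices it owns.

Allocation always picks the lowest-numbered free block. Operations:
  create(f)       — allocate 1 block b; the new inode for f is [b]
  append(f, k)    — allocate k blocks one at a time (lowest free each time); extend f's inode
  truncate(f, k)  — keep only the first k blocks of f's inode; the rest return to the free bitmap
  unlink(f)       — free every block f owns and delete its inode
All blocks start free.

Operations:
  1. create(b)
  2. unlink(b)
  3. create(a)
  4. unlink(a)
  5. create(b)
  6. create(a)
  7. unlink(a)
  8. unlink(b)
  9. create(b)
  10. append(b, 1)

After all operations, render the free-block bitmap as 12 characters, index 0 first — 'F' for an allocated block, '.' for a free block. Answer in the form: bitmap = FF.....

bitmap = FF..........

create(b): bitmap=F........... | b=[0]
unlink(b): bitmap=............ | 
create(a): bitmap=F........... | a=[0]
unlink(a): bitmap=............ | 
create(b): bitmap=F........... | b=[0]
create(a): bitmap=FF.......... | a=[1] b=[0]
unlink(a): bitmap=F........... | b=[0]
unlink(b): bitmap=............ | 
create(b): bitmap=F........... | b=[0]
append(b, 1): bitmap=FF.......... | b=[0, 1]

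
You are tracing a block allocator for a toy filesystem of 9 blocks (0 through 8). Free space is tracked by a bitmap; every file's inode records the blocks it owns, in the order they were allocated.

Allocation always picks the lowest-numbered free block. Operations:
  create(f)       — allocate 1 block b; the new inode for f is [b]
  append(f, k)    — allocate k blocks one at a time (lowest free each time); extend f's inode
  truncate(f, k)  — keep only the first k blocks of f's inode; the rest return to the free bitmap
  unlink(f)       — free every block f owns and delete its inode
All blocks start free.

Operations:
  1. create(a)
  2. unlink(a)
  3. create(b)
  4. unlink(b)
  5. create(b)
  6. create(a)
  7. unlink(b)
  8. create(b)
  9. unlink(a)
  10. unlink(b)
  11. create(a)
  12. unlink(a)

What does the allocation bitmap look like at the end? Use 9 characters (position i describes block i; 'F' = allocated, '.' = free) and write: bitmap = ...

[1] create(a) — a=0 (map F........)
[2] unlink(a) —  (map .........)
[3] create(b) — b=0 (map F........)
[4] unlink(b) —  (map .........)
[5] create(b) — b=0 (map F........)
[6] create(a) — a=1 b=0 (map FF.......)
[7] unlink(b) — a=1 (map .F.......)
[8] create(b) — a=1 b=0 (map FF.......)
[9] unlink(a) — b=0 (map F........)
[10] unlink(b) —  (map .........)
[11] create(a) — a=0 (map F........)
[12] unlink(a) —  (map .........)

bitmap = .........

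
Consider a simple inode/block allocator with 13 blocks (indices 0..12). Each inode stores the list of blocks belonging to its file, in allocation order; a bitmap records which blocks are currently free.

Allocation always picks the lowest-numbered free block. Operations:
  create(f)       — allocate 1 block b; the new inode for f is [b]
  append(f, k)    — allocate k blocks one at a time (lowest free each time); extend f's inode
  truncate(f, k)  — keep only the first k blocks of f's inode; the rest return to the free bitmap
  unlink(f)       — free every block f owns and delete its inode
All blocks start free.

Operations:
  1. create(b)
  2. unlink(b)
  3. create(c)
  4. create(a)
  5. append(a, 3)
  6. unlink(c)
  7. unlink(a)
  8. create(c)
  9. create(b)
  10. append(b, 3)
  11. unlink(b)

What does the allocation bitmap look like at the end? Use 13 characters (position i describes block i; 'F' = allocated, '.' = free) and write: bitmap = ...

bitmap = F............

  1. create(b)  ⇒  F............  {b→[0]}
  2. unlink(b)  ⇒  .............  {}
  3. create(c)  ⇒  F............  {c→[0]}
  4. create(a)  ⇒  FF...........  {a→[1]; c→[0]}
  5. append(a, 3)  ⇒  FFFFF........  {a→[1, 2, 3, 4]; c→[0]}
  6. unlink(c)  ⇒  .FFFF........  {a→[1, 2, 3, 4]}
  7. unlink(a)  ⇒  .............  {}
  8. create(c)  ⇒  F............  {c→[0]}
  9. create(b)  ⇒  FF...........  {b→[1]; c→[0]}
  10. append(b, 3)  ⇒  FFFFF........  {b→[1, 2, 3, 4]; c→[0]}
  11. unlink(b)  ⇒  F............  {c→[0]}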